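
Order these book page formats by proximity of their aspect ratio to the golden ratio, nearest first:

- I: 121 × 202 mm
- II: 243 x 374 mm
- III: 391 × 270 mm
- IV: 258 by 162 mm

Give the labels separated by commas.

IV, I, II, III

Ratios: I = 202 / 121 ≈ 1.669; II = 374 / 243 ≈ 1.539; III = 391 / 270 ≈ 1.448; IV = 258 / 162 ≈ 1.593.
|Δ from 1.618|: I 0.051; II 0.079; III 0.170; IV 0.025.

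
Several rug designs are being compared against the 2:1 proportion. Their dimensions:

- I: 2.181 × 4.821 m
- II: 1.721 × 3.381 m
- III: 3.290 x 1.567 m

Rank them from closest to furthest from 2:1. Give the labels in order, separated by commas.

II, III, I

Ratios: I = 4.821 / 2.181 ≈ 2.210; II = 3.381 / 1.721 ≈ 1.965; III = 3.290 / 1.567 ≈ 2.100.
|Δ from 2.000|: I 0.210; II 0.035; III 0.100.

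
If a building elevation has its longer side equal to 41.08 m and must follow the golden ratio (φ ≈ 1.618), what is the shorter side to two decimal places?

25.39 m

golden ratio ≈ 1.61803.
Shorter side = 41.08 ÷ 1.61803 ≈ 25.3889 → 25.39 m.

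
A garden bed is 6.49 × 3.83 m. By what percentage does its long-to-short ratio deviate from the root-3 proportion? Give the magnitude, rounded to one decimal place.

2.2%

Ratio = 6.49 / 3.83 ≈ 1.6945.
Ideal root-3 ≈ 1.7321. |1.6945 − 1.7321| / 1.7321 ≈ 2.17% → 2.2%.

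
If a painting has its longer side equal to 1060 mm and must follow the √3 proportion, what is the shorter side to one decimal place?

612.0 mm

root-3 ≈ 1.73205.
Shorter side = 1060 ÷ 1.73205 ≈ 611.992 → 612.0 mm.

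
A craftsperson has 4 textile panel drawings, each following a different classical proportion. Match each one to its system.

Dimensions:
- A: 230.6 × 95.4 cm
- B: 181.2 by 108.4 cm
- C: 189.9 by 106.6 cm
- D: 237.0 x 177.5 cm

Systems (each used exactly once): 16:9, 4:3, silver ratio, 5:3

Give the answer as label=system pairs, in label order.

A=silver ratio, B=5:3, C=16:9, D=4:3

Ratios: A ≈ 2.417; B ≈ 1.672; C ≈ 1.781; D ≈ 1.335.
Targets: 16:9 ≈ 1.778; 4:3 ≈ 1.333; silver ratio ≈ 2.414; 5:3 ≈ 1.667.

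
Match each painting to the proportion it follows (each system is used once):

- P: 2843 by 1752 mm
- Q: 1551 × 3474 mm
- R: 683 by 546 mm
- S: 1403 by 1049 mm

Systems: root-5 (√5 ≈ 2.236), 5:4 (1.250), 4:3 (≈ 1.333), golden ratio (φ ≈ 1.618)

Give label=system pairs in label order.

P = 2843/1752 ≈ 1.623 → golden ratio (1.618)
Q = 3474/1551 ≈ 2.240 → root-5 (2.236)
R = 683/546 ≈ 1.251 → 5:4 (1.250)
S = 1403/1049 ≈ 1.337 → 4:3 (1.333)

P=golden ratio, Q=root-5, R=5:4, S=4:3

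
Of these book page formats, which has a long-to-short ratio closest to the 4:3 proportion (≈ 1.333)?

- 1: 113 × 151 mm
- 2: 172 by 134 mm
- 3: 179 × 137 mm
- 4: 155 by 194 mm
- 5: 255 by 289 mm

Target 4:3 ≈ 1.333.
1: 1.336 (Δ0.003)  2: 1.284 (Δ0.049)  3: 1.307 (Δ0.026)  4: 1.252 (Δ0.081)  5: 1.133 (Δ0.200)

1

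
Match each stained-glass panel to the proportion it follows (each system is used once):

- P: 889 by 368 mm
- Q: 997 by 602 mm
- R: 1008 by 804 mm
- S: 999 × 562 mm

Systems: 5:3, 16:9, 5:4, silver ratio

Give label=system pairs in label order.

P=silver ratio, Q=5:3, R=5:4, S=16:9

Ratios: P ≈ 2.416; Q ≈ 1.656; R ≈ 1.254; S ≈ 1.778.
Targets: 5:3 ≈ 1.667; 16:9 ≈ 1.778; 5:4 ≈ 1.250; silver ratio ≈ 2.414.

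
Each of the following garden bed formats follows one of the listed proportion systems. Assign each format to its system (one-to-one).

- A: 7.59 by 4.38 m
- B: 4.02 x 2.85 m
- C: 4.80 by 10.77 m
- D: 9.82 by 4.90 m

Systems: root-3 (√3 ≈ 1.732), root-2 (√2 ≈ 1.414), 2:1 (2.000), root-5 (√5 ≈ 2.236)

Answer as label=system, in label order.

A=root-3, B=root-2, C=root-5, D=2:1

A = 7.59/4.38 ≈ 1.733 → root-3 (1.732)
B = 4.02/2.85 ≈ 1.411 → root-2 (1.414)
C = 10.77/4.80 ≈ 2.244 → root-5 (2.236)
D = 9.82/4.90 ≈ 2.004 → 2:1 (2.000)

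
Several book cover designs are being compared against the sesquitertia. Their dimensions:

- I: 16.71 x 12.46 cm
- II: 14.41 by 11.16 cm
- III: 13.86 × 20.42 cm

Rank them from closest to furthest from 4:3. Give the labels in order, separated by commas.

Ratios: I = 16.71 / 12.46 ≈ 1.341; II = 14.41 / 11.16 ≈ 1.291; III = 20.42 / 13.86 ≈ 1.473.
|Δ from 1.333|: I 0.008; II 0.042; III 0.140.

I, II, III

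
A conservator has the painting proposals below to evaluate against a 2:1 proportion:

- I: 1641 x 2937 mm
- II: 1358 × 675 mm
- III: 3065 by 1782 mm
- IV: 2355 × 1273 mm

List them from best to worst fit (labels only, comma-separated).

II, IV, I, III

I: 2937/1641 ≈ 1.790 → |1.790 − 2.000| = 0.210
II: 1358/675 ≈ 2.012 → |2.012 − 2.000| = 0.012
III: 3065/1782 ≈ 1.720 → |1.720 − 2.000| = 0.280
IV: 2355/1273 ≈ 1.850 → |1.850 − 2.000| = 0.150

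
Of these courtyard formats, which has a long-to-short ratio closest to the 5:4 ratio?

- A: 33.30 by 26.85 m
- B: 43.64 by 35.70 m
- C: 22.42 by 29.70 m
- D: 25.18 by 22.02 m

A

Target 5:4 ≈ 1.250.
A: 1.240 (Δ0.010)  B: 1.222 (Δ0.028)  C: 1.325 (Δ0.075)  D: 1.144 (Δ0.106)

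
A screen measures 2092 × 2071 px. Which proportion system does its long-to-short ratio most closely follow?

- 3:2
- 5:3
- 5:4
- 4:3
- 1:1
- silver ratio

2092/2071 ≈ 1.010. Nearest candidates are 1:1 (1.000, off by 0.010) and 5:4 (1.250, off by 0.240).

1:1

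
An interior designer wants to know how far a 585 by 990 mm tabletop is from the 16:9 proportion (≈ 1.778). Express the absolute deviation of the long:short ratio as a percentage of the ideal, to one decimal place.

4.8%

Ratio = 990 / 585 ≈ 1.6923.
Ideal 16:9 ≈ 1.7778. |1.6923 − 1.7778| / 1.7778 ≈ 4.81% → 4.8%.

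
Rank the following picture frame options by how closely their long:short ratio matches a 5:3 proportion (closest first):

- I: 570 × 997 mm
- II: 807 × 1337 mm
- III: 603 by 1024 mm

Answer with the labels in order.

II, III, I

Ratios: I = 997 / 570 ≈ 1.749; II = 1337 / 807 ≈ 1.657; III = 1024 / 603 ≈ 1.698.
|Δ from 1.667|: I 0.082; II 0.010; III 0.031.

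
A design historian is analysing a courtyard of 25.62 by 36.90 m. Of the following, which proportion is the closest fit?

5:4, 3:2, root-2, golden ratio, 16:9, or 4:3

Ratio = 36.90 / 25.62 ≈ 1.440.
Distances: 5:4 1.250 (Δ 0.190); 3:2 1.500 (Δ 0.060); root-2 1.414 (Δ 0.026); golden ratio 1.618 (Δ 0.178); 16:9 1.778 (Δ 0.338); 4:3 1.333 (Δ 0.107).

root-2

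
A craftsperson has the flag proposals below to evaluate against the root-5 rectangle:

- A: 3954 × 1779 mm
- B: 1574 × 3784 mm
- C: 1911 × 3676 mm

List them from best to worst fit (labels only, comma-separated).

A, B, C

Ratios: A = 3954 / 1779 ≈ 2.223; B = 3784 / 1574 ≈ 2.404; C = 3676 / 1911 ≈ 1.924.
|Δ from 2.236|: A 0.013; B 0.168; C 0.312.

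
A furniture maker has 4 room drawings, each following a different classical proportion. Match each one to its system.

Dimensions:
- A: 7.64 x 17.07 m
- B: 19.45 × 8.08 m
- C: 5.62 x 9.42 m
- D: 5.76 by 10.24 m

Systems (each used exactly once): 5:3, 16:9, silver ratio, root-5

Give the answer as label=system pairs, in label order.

A=root-5, B=silver ratio, C=5:3, D=16:9

Ratios: A ≈ 2.234; B ≈ 2.407; C ≈ 1.676; D ≈ 1.778.
Targets: 5:3 ≈ 1.667; 16:9 ≈ 1.778; silver ratio ≈ 2.414; root-5 ≈ 2.236.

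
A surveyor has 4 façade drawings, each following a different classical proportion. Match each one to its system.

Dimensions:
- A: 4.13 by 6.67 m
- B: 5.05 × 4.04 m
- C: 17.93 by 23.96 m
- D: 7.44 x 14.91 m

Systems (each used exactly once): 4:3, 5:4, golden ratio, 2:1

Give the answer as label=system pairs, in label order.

A = 6.67/4.13 ≈ 1.615 → golden ratio (1.618)
B = 5.05/4.04 ≈ 1.250 → 5:4 (1.250)
C = 23.96/17.93 ≈ 1.336 → 4:3 (1.333)
D = 14.91/7.44 ≈ 2.004 → 2:1 (2.000)

A=golden ratio, B=5:4, C=4:3, D=2:1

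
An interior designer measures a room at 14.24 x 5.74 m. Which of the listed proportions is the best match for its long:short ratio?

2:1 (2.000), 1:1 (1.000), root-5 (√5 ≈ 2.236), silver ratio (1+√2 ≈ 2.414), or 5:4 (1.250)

silver ratio

Ratio = 14.24 / 5.74 ≈ 2.481.
Distances: 2:1 2.000 (Δ 0.481); 1:1 1.000 (Δ 1.481); root-5 2.236 (Δ 0.245); silver ratio 2.414 (Δ 0.067); 5:4 1.250 (Δ 1.231).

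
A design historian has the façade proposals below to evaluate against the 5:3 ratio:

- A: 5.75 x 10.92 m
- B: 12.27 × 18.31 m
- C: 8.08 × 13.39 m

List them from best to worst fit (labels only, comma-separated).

C, B, A

A: 10.92/5.75 ≈ 1.899 → |1.899 − 1.667| = 0.232
B: 18.31/12.27 ≈ 1.492 → |1.492 − 1.667| = 0.175
C: 13.39/8.08 ≈ 1.657 → |1.657 − 1.667| = 0.010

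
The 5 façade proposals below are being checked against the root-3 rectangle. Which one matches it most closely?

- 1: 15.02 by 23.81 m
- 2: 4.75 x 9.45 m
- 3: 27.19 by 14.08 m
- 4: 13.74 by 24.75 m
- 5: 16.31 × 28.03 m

Target root-3 ≈ 1.732.
1: 1.585 (Δ0.147)  2: 1.989 (Δ0.257)  3: 1.931 (Δ0.199)  4: 1.801 (Δ0.069)  5: 1.719 (Δ0.013)

5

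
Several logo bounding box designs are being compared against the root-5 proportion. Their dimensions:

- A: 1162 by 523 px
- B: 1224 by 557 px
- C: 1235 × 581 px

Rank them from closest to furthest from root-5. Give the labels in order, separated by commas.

A, B, C

Ratios: A = 1162 / 523 ≈ 2.222; B = 1224 / 557 ≈ 2.197; C = 1235 / 581 ≈ 2.126.
|Δ from 2.236|: A 0.014; B 0.039; C 0.110.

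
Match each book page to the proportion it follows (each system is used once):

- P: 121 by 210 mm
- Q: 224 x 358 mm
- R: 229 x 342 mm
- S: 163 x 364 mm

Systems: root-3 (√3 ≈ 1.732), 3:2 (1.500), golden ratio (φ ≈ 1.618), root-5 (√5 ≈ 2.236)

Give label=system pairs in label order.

P = 210/121 ≈ 1.736 → root-3 (1.732)
Q = 358/224 ≈ 1.598 → golden ratio (1.618)
R = 342/229 ≈ 1.493 → 3:2 (1.500)
S = 364/163 ≈ 2.233 → root-5 (2.236)

P=root-3, Q=golden ratio, R=3:2, S=root-5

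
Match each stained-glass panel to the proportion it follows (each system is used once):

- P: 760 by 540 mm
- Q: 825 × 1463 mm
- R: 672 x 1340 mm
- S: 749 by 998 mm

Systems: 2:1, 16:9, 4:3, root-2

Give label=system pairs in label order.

P=root-2, Q=16:9, R=2:1, S=4:3

P = 760/540 ≈ 1.407 → root-2 (1.414)
Q = 1463/825 ≈ 1.773 → 16:9 (1.778)
R = 1340/672 ≈ 1.994 → 2:1 (2.000)
S = 998/749 ≈ 1.332 → 4:3 (1.333)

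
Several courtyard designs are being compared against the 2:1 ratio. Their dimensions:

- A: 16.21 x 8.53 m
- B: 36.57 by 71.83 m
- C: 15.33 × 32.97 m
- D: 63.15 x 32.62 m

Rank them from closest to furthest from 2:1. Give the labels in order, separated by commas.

Ratios: A = 16.21 / 8.53 ≈ 1.900; B = 71.83 / 36.57 ≈ 1.964; C = 32.97 / 15.33 ≈ 2.151; D = 63.15 / 32.62 ≈ 1.936.
|Δ from 2.000|: A 0.100; B 0.036; C 0.151; D 0.064.

B, D, A, C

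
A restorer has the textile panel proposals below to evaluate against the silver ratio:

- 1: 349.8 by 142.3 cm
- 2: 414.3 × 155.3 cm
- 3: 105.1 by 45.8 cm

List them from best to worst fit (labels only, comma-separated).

1, 3, 2

Ratios: 1 = 349.8 / 142.3 ≈ 2.458; 2 = 414.3 / 155.3 ≈ 2.668; 3 = 105.1 / 45.8 ≈ 2.295.
|Δ from 2.414|: 1 0.044; 2 0.254; 3 0.119.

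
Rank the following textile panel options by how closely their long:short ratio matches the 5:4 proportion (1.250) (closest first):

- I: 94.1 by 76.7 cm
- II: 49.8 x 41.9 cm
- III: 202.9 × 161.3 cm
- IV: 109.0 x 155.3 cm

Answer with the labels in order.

I: 94.1/76.7 ≈ 1.227 → |1.227 − 1.250| = 0.023
II: 49.8/41.9 ≈ 1.189 → |1.189 − 1.250| = 0.061
III: 202.9/161.3 ≈ 1.258 → |1.258 − 1.250| = 0.008
IV: 155.3/109.0 ≈ 1.425 → |1.425 − 1.250| = 0.175

III, I, II, IV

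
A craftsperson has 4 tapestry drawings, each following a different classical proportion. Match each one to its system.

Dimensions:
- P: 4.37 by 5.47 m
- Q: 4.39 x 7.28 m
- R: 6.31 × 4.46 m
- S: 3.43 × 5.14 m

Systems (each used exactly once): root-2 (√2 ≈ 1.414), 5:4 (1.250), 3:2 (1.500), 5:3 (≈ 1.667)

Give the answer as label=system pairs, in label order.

Ratios: P ≈ 1.252; Q ≈ 1.658; R ≈ 1.415; S ≈ 1.499.
Targets: root-2 ≈ 1.414; 5:4 ≈ 1.250; 3:2 ≈ 1.500; 5:3 ≈ 1.667.

P=5:4, Q=5:3, R=root-2, S=3:2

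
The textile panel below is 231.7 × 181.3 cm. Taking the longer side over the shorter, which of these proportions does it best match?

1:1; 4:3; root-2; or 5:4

Ratio = 231.7 / 181.3 ≈ 1.278.
Distances: 1:1 1.000 (Δ 0.278); 4:3 1.333 (Δ 0.055); root-2 1.414 (Δ 0.136); 5:4 1.250 (Δ 0.028).

5:4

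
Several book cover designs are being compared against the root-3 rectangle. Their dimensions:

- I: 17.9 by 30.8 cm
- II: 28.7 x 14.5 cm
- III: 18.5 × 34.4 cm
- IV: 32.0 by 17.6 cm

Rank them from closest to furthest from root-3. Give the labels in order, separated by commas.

I: 30.8/17.9 ≈ 1.721 → |1.721 − 1.732| = 0.011
II: 28.7/14.5 ≈ 1.979 → |1.979 − 1.732| = 0.247
III: 34.4/18.5 ≈ 1.859 → |1.859 − 1.732| = 0.127
IV: 32.0/17.6 ≈ 1.818 → |1.818 − 1.732| = 0.086

I, IV, III, II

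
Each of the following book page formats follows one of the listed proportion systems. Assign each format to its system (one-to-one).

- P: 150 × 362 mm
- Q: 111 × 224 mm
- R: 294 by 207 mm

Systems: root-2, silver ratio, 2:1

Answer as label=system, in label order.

P=silver ratio, Q=2:1, R=root-2

P = 362/150 ≈ 2.413 → silver ratio (2.414)
Q = 224/111 ≈ 2.018 → 2:1 (2.000)
R = 294/207 ≈ 1.420 → root-2 (1.414)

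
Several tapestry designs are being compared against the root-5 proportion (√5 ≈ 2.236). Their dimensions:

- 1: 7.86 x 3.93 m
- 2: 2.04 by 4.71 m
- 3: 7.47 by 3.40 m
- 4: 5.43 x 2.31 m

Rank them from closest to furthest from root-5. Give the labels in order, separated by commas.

Ratios: 1 = 7.86 / 3.93 ≈ 2.000; 2 = 4.71 / 2.04 ≈ 2.309; 3 = 7.47 / 3.40 ≈ 2.197; 4 = 5.43 / 2.31 ≈ 2.351.
|Δ from 2.236|: 1 0.236; 2 0.073; 3 0.039; 4 0.115.

3, 2, 4, 1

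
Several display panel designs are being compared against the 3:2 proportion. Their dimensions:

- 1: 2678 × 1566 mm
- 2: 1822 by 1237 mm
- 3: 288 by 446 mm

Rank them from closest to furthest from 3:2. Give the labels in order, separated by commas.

2, 3, 1

Ratios: 1 = 2678 / 1566 ≈ 1.710; 2 = 1822 / 1237 ≈ 1.473; 3 = 446 / 288 ≈ 1.549.
|Δ from 1.500|: 1 0.210; 2 0.027; 3 0.049.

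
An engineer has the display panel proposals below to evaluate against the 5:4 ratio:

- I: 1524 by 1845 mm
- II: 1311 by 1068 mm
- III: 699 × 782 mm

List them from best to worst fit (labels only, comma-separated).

I: 1845/1524 ≈ 1.211 → |1.211 − 1.250| = 0.039
II: 1311/1068 ≈ 1.228 → |1.228 − 1.250| = 0.022
III: 782/699 ≈ 1.119 → |1.119 − 1.250| = 0.131

II, I, III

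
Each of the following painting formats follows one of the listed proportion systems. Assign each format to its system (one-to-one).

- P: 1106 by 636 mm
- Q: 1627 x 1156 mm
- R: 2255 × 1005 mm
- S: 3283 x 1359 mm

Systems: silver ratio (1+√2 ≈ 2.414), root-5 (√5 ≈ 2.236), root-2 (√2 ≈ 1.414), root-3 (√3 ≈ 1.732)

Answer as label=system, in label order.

P=root-3, Q=root-2, R=root-5, S=silver ratio

P = 1106/636 ≈ 1.739 → root-3 (1.732)
Q = 1627/1156 ≈ 1.407 → root-2 (1.414)
R = 2255/1005 ≈ 2.244 → root-5 (2.236)
S = 3283/1359 ≈ 2.416 → silver ratio (2.414)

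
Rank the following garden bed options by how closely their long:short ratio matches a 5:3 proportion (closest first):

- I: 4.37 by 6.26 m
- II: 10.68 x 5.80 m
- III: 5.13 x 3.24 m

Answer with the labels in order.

I: 6.26/4.37 ≈ 1.432 → |1.432 − 1.667| = 0.235
II: 10.68/5.80 ≈ 1.841 → |1.841 − 1.667| = 0.174
III: 5.13/3.24 ≈ 1.583 → |1.583 − 1.667| = 0.084

III, II, I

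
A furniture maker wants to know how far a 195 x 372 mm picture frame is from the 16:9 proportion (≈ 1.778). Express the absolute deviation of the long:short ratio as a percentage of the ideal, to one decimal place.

7.3%

Ratio = 372 / 195 ≈ 1.9077.
Ideal 16:9 ≈ 1.7778. |1.9077 − 1.7778| / 1.7778 ≈ 7.31% → 7.3%.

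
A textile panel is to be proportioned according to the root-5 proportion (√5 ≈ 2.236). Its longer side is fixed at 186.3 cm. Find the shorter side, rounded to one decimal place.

83.3 cm

root-5 ≈ 2.23607.
Shorter side = 186.3 ÷ 2.23607 ≈ 83.316 → 83.3 cm.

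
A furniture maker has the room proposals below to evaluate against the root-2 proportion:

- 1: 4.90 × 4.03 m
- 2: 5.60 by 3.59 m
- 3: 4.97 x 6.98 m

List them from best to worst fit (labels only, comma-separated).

3, 2, 1

Ratios: 1 = 4.90 / 4.03 ≈ 1.216; 2 = 5.60 / 3.59 ≈ 1.560; 3 = 6.98 / 4.97 ≈ 1.404.
|Δ from 1.414|: 1 0.198; 2 0.146; 3 0.010.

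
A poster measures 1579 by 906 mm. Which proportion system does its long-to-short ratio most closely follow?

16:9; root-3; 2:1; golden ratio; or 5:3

Ratio = 1579 / 906 ≈ 1.743.
Distances: 16:9 1.778 (Δ 0.035); root-3 1.732 (Δ 0.011); 2:1 2.000 (Δ 0.257); golden ratio 1.618 (Δ 0.125); 5:3 1.667 (Δ 0.076).

root-3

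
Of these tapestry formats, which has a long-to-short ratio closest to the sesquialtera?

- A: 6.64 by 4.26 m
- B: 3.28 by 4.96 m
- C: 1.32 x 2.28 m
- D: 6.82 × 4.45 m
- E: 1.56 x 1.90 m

B

Ratios (long/short): A ≈ 1.559; B ≈ 1.512; C ≈ 1.727; D ≈ 1.533; E ≈ 1.218.
3:2 ≈ 1.500; option B is nearest (Δ 0.012).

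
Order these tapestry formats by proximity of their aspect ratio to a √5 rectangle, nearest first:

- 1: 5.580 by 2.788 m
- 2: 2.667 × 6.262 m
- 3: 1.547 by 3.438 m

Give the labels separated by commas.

3, 2, 1

Ratios: 1 = 5.580 / 2.788 ≈ 2.001; 2 = 6.262 / 2.667 ≈ 2.348; 3 = 3.438 / 1.547 ≈ 2.222.
|Δ from 2.236|: 1 0.235; 2 0.112; 3 0.014.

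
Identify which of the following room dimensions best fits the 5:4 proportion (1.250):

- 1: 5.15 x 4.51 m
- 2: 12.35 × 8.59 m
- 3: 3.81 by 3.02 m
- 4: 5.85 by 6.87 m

Target 5:4 ≈ 1.250.
1: 1.142 (Δ0.108)  2: 1.438 (Δ0.188)  3: 1.262 (Δ0.012)  4: 1.174 (Δ0.076)

3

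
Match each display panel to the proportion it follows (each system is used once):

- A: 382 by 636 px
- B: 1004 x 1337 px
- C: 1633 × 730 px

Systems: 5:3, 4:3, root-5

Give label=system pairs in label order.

A=5:3, B=4:3, C=root-5

Ratios: A ≈ 1.665; B ≈ 1.332; C ≈ 2.237.
Targets: 5:3 ≈ 1.667; 4:3 ≈ 1.333; root-5 ≈ 2.236.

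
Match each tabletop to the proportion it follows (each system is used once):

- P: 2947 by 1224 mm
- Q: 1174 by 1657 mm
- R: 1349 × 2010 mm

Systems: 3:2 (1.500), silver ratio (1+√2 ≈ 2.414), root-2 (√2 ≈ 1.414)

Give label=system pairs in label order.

P=silver ratio, Q=root-2, R=3:2

Ratios: P ≈ 2.408; Q ≈ 1.411; R ≈ 1.490.
Targets: 3:2 ≈ 1.500; silver ratio ≈ 2.414; root-2 ≈ 1.414.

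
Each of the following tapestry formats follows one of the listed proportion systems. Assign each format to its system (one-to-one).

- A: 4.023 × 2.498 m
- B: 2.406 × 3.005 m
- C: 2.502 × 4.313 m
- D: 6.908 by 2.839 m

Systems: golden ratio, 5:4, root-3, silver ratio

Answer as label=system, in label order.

Ratios: A ≈ 1.610; B ≈ 1.249; C ≈ 1.724; D ≈ 2.433.
Targets: golden ratio ≈ 1.618; 5:4 ≈ 1.250; root-3 ≈ 1.732; silver ratio ≈ 2.414.

A=golden ratio, B=5:4, C=root-3, D=silver ratio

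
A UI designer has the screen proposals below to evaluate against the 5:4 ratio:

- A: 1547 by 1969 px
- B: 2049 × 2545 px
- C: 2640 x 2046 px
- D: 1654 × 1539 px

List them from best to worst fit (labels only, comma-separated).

B, A, C, D

A: 1969/1547 ≈ 1.273 → |1.273 − 1.250| = 0.023
B: 2545/2049 ≈ 1.242 → |1.242 − 1.250| = 0.008
C: 2640/2046 ≈ 1.290 → |1.290 − 1.250| = 0.040
D: 1654/1539 ≈ 1.075 → |1.075 − 1.250| = 0.175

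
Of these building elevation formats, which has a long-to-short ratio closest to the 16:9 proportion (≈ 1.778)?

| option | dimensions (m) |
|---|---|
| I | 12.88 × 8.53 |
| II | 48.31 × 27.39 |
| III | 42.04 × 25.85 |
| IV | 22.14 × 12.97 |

Target 16:9 ≈ 1.778.
I: 1.510 (Δ0.268)  II: 1.764 (Δ0.014)  III: 1.626 (Δ0.152)  IV: 1.707 (Δ0.071)

II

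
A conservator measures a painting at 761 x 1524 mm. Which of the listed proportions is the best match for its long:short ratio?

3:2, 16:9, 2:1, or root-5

1524/761 ≈ 2.003. Nearest candidates are 2:1 (2.000, off by 0.003) and 16:9 (1.778, off by 0.225).

2:1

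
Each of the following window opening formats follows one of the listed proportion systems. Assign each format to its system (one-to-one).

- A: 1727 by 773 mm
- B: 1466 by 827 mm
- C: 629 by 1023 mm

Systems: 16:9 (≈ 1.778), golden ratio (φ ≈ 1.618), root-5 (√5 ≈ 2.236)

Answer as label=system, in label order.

A = 1727/773 ≈ 2.234 → root-5 (2.236)
B = 1466/827 ≈ 1.773 → 16:9 (1.778)
C = 1023/629 ≈ 1.626 → golden ratio (1.618)

A=root-5, B=16:9, C=golden ratio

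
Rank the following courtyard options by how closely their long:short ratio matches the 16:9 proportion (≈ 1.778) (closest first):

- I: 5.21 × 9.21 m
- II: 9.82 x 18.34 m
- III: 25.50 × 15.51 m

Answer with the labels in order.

I: 9.21/5.21 ≈ 1.768 → |1.768 − 1.778| = 0.010
II: 18.34/9.82 ≈ 1.868 → |1.868 − 1.778| = 0.090
III: 25.50/15.51 ≈ 1.644 → |1.644 − 1.778| = 0.134

I, II, III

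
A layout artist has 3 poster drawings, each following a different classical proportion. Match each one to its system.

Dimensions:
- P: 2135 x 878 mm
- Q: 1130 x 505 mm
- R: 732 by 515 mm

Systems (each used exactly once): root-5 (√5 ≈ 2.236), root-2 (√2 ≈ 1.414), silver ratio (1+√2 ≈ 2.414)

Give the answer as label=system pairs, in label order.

P = 2135/878 ≈ 2.432 → silver ratio (2.414)
Q = 1130/505 ≈ 2.238 → root-5 (2.236)
R = 732/515 ≈ 1.421 → root-2 (1.414)

P=silver ratio, Q=root-5, R=root-2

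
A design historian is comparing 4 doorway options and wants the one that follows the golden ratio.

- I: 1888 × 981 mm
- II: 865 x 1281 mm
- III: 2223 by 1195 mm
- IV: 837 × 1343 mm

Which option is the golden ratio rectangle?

IV

Ratios (long/short): I ≈ 1.925; II ≈ 1.481; III ≈ 1.860; IV ≈ 1.605.
golden ratio ≈ 1.618; option IV is nearest (Δ 0.013).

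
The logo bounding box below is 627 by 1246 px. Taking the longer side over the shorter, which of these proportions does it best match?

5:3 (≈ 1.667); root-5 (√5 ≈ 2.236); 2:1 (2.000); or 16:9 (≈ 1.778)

2:1

Ratio = 1246 / 627 ≈ 1.987.
Distances: 5:3 1.667 (Δ 0.320); root-5 2.236 (Δ 0.249); 2:1 2.000 (Δ 0.013); 16:9 1.778 (Δ 0.209).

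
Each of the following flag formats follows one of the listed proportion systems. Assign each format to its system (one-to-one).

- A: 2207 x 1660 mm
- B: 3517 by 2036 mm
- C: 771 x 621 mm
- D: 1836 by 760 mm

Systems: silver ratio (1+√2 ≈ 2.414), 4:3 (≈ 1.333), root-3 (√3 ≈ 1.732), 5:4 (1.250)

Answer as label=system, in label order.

A = 2207/1660 ≈ 1.330 → 4:3 (1.333)
B = 3517/2036 ≈ 1.727 → root-3 (1.732)
C = 771/621 ≈ 1.242 → 5:4 (1.250)
D = 1836/760 ≈ 2.416 → silver ratio (2.414)

A=4:3, B=root-3, C=5:4, D=silver ratio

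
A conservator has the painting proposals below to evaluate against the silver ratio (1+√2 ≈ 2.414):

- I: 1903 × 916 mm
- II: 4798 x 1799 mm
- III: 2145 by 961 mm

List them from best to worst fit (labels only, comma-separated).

Ratios: I = 1903 / 916 ≈ 2.078; II = 4798 / 1799 ≈ 2.667; III = 2145 / 961 ≈ 2.232.
|Δ from 2.414|: I 0.336; II 0.253; III 0.182.

III, II, I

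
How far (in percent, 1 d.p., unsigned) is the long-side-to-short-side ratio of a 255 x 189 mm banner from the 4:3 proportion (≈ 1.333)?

Ratio = 255 / 189 ≈ 1.3492.
Ideal 4:3 ≈ 1.3333. |1.3492 − 1.3333| / 1.3333 ≈ 1.19% → 1.2%.

1.2%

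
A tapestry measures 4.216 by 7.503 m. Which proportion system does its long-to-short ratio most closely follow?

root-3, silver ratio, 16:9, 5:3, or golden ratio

16:9

7.503/4.216 ≈ 1.780. Nearest candidates are 16:9 (1.778, off by 0.002) and root-3 (1.732, off by 0.048).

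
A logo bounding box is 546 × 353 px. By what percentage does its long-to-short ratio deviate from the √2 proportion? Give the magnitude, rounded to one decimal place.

Ratio = 546 / 353 ≈ 1.5467.
Ideal root-2 ≈ 1.4142. |1.5467 − 1.4142| / 1.4142 ≈ 9.37% → 9.4%.

9.4%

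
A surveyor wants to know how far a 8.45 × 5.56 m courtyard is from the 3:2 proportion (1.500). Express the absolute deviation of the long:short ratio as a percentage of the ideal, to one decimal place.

Ratio = 8.45 / 5.56 ≈ 1.5198.
Ideal 3:2 = 1.5000. |1.5198 − 1.5000| / 1.5000 ≈ 1.32% → 1.3%.

1.3%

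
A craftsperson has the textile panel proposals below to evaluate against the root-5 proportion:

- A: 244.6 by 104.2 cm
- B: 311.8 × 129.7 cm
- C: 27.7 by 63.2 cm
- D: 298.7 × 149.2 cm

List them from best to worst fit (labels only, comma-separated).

C, A, B, D

A: 244.6/104.2 ≈ 2.347 → |2.347 − 2.236| = 0.111
B: 311.8/129.7 ≈ 2.404 → |2.404 − 2.236| = 0.168
C: 63.2/27.7 ≈ 2.282 → |2.282 − 2.236| = 0.046
D: 298.7/149.2 ≈ 2.002 → |2.002 − 2.236| = 0.234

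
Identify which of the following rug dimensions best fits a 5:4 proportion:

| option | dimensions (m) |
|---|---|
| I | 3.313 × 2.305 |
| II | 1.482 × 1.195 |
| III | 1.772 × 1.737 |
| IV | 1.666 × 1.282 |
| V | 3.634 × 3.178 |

Target 5:4 ≈ 1.250.
I: 1.437 (Δ0.187)  II: 1.240 (Δ0.010)  III: 1.020 (Δ0.230)  IV: 1.300 (Δ0.050)  V: 1.143 (Δ0.107)

II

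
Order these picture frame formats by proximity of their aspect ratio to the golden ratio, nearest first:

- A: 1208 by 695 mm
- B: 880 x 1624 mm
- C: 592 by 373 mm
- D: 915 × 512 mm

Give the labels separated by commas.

A: 1208/695 ≈ 1.738 → |1.738 − 1.618| = 0.120
B: 1624/880 ≈ 1.845 → |1.845 − 1.618| = 0.227
C: 592/373 ≈ 1.587 → |1.587 − 1.618| = 0.031
D: 915/512 ≈ 1.787 → |1.787 − 1.618| = 0.169

C, A, D, B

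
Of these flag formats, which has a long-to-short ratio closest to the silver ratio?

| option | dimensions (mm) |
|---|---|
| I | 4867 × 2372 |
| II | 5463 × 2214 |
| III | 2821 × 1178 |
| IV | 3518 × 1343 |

III

Target silver ratio ≈ 2.414.
I: 2.052 (Δ0.362)  II: 2.467 (Δ0.053)  III: 2.395 (Δ0.019)  IV: 2.620 (Δ0.206)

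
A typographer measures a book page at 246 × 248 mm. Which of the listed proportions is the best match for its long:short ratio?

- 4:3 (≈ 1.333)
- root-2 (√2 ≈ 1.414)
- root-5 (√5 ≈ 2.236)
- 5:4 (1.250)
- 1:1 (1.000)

1:1

248/246 ≈ 1.008. Nearest candidates are 1:1 (1.000, off by 0.008) and 5:4 (1.250, off by 0.242).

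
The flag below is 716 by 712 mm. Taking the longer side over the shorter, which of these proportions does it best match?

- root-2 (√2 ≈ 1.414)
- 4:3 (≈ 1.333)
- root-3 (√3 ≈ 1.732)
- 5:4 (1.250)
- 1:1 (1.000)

Ratio = 716 / 712 ≈ 1.006.
Distances: root-2 1.414 (Δ 0.408); 4:3 1.333 (Δ 0.327); root-3 1.732 (Δ 0.726); 5:4 1.250 (Δ 0.244); 1:1 1.000 (Δ 0.006).

1:1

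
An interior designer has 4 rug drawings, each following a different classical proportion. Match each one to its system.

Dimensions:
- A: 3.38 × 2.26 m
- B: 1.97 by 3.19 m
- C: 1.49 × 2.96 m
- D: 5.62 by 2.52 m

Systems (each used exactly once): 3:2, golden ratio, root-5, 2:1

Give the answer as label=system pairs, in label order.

A=3:2, B=golden ratio, C=2:1, D=root-5

A = 3.38/2.26 ≈ 1.496 → 3:2 (1.500)
B = 3.19/1.97 ≈ 1.619 → golden ratio (1.618)
C = 2.96/1.49 ≈ 1.987 → 2:1 (2.000)
D = 5.62/2.52 ≈ 2.230 → root-5 (2.236)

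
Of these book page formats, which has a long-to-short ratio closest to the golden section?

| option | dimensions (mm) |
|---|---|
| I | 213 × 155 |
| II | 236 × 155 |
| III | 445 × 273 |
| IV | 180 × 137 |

Ratios (long/short): I ≈ 1.374; II ≈ 1.523; III ≈ 1.630; IV ≈ 1.314.
golden ratio ≈ 1.618; option III is nearest (Δ 0.012).

III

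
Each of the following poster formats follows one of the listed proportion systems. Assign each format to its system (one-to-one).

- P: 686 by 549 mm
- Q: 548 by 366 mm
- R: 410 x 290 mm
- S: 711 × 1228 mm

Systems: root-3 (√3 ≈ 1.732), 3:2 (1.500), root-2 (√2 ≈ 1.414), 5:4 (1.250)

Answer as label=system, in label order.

P=5:4, Q=3:2, R=root-2, S=root-3

Ratios: P ≈ 1.250; Q ≈ 1.497; R ≈ 1.414; S ≈ 1.727.
Targets: root-3 ≈ 1.732; 3:2 ≈ 1.500; root-2 ≈ 1.414; 5:4 ≈ 1.250.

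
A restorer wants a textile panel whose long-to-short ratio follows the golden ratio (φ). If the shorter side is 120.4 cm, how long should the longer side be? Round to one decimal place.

194.8 cm

golden ratio ≈ 1.61803.
Longer side = 120.4 × 1.61803 ≈ 194.811 → 194.8 cm.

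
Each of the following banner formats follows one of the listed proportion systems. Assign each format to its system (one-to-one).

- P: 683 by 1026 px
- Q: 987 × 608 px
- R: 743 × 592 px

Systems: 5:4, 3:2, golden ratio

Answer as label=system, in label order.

P = 1026/683 ≈ 1.502 → 3:2 (1.500)
Q = 987/608 ≈ 1.623 → golden ratio (1.618)
R = 743/592 ≈ 1.255 → 5:4 (1.250)

P=3:2, Q=golden ratio, R=5:4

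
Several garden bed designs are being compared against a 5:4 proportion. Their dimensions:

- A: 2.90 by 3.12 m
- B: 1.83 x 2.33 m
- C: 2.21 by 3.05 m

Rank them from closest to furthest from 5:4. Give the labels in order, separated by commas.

B, C, A

Ratios: A = 3.12 / 2.90 ≈ 1.076; B = 2.33 / 1.83 ≈ 1.273; C = 3.05 / 2.21 ≈ 1.380.
|Δ from 1.250|: A 0.174; B 0.023; C 0.130.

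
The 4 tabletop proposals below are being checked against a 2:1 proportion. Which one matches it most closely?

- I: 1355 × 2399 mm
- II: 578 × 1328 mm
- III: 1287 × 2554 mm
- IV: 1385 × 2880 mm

Ratios (long/short): I ≈ 1.770; II ≈ 2.298; III ≈ 1.984; IV ≈ 2.079.
2:1 ≈ 2.000; option III is nearest (Δ 0.016).

III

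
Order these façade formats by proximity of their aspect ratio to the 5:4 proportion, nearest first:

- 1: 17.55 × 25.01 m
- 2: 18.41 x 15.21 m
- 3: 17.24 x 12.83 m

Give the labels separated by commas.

Ratios: 1 = 25.01 / 17.55 ≈ 1.425; 2 = 18.41 / 15.21 ≈ 1.210; 3 = 17.24 / 12.83 ≈ 1.344.
|Δ from 1.250|: 1 0.175; 2 0.040; 3 0.094.

2, 3, 1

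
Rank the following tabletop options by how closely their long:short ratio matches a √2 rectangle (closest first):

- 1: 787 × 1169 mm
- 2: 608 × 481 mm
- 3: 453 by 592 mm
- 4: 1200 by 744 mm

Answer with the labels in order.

1, 3, 2, 4

Ratios: 1 = 1169 / 787 ≈ 1.485; 2 = 608 / 481 ≈ 1.264; 3 = 592 / 453 ≈ 1.307; 4 = 1200 / 744 ≈ 1.613.
|Δ from 1.414|: 1 0.071; 2 0.150; 3 0.107; 4 0.199.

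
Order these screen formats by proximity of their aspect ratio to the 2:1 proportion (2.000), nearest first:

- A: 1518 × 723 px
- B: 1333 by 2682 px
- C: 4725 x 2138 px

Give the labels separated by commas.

B, A, C

A: 1518/723 ≈ 2.100 → |2.100 − 2.000| = 0.100
B: 2682/1333 ≈ 2.012 → |2.012 − 2.000| = 0.012
C: 4725/2138 ≈ 2.210 → |2.210 − 2.000| = 0.210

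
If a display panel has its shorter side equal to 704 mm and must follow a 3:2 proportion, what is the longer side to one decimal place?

3:2 = 1.50000.
Longer side = 704 × 1.50000 ≈ 1056.000 → 1056.0 mm.

1056.0 mm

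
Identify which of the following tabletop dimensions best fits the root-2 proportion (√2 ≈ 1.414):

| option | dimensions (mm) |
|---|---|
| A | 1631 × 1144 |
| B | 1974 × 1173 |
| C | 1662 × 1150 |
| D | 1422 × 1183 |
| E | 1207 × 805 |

A

Ratios (long/short): A ≈ 1.426; B ≈ 1.683; C ≈ 1.445; D ≈ 1.202; E ≈ 1.499.
root-2 ≈ 1.414; option A is nearest (Δ 0.012).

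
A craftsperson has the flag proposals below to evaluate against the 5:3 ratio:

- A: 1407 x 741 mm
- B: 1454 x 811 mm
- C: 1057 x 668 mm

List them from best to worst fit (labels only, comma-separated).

C, B, A

A: 1407/741 ≈ 1.899 → |1.899 − 1.667| = 0.232
B: 1454/811 ≈ 1.793 → |1.793 − 1.667| = 0.126
C: 1057/668 ≈ 1.582 → |1.582 − 1.667| = 0.085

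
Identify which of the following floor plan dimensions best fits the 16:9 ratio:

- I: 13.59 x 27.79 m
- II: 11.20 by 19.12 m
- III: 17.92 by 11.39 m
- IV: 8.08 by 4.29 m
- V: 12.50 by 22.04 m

V

Target 16:9 ≈ 1.778.
I: 2.045 (Δ0.267)  II: 1.707 (Δ0.071)  III: 1.573 (Δ0.205)  IV: 1.883 (Δ0.105)  V: 1.763 (Δ0.015)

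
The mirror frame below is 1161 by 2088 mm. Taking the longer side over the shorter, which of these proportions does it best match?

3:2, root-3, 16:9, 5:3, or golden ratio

2088/1161 ≈ 1.798. Nearest candidates are 16:9 (1.778, off by 0.020) and root-3 (1.732, off by 0.066).

16:9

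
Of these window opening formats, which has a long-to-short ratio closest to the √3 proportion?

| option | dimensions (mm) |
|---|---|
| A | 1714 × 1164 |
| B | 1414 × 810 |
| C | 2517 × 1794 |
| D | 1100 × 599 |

Target root-3 ≈ 1.732.
A: 1.473 (Δ0.259)  B: 1.746 (Δ0.014)  C: 1.403 (Δ0.329)  D: 1.836 (Δ0.104)

B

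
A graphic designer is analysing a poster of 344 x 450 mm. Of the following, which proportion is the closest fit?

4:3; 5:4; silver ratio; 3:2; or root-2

450/344 ≈ 1.308. Nearest candidates are 4:3 (1.333, off by 0.025) and 5:4 (1.250, off by 0.058).

4:3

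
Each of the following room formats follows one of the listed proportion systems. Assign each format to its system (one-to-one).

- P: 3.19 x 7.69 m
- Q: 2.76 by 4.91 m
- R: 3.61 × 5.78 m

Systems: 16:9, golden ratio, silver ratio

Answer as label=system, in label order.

Ratios: P ≈ 2.411; Q ≈ 1.779; R ≈ 1.601.
Targets: 16:9 ≈ 1.778; golden ratio ≈ 1.618; silver ratio ≈ 2.414.

P=silver ratio, Q=16:9, R=golden ratio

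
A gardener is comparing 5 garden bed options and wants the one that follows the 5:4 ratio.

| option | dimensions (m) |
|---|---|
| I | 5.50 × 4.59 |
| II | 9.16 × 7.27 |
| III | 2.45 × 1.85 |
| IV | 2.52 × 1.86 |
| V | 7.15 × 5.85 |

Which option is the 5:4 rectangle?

II

Target 5:4 ≈ 1.250.
I: 1.198 (Δ0.052)  II: 1.260 (Δ0.010)  III: 1.324 (Δ0.074)  IV: 1.355 (Δ0.105)  V: 1.222 (Δ0.028)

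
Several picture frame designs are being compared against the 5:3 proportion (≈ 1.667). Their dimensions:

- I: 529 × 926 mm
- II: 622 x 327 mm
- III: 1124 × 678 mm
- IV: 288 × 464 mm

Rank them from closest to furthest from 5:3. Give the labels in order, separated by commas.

I: 926/529 ≈ 1.750 → |1.750 − 1.667| = 0.083
II: 622/327 ≈ 1.902 → |1.902 − 1.667| = 0.235
III: 1124/678 ≈ 1.658 → |1.658 − 1.667| = 0.009
IV: 464/288 ≈ 1.611 → |1.611 − 1.667| = 0.056

III, IV, I, II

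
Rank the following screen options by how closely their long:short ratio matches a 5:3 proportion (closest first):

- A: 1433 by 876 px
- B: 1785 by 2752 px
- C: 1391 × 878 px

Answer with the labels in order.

A, C, B

Ratios: A = 1433 / 876 ≈ 1.636; B = 2752 / 1785 ≈ 1.542; C = 1391 / 878 ≈ 1.584.
|Δ from 1.667|: A 0.031; B 0.125; C 0.083.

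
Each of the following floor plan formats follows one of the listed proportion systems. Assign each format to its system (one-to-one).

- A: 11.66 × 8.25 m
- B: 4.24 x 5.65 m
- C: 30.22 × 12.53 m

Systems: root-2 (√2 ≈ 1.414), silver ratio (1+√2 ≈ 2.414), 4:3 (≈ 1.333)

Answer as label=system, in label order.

A=root-2, B=4:3, C=silver ratio

Ratios: A ≈ 1.413; B ≈ 1.333; C ≈ 2.412.
Targets: root-2 ≈ 1.414; silver ratio ≈ 2.414; 4:3 ≈ 1.333.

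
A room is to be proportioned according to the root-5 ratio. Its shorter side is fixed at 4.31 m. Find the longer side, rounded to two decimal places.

root-5 ≈ 2.23607.
Longer side = 4.31 × 2.23607 ≈ 9.6375 → 9.64 m.

9.64 m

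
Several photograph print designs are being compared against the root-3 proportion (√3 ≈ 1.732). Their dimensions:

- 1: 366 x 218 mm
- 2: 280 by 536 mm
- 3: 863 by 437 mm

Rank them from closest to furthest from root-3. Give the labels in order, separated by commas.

1, 2, 3

Ratios: 1 = 366 / 218 ≈ 1.679; 2 = 536 / 280 ≈ 1.914; 3 = 863 / 437 ≈ 1.975.
|Δ from 1.732|: 1 0.053; 2 0.182; 3 0.243.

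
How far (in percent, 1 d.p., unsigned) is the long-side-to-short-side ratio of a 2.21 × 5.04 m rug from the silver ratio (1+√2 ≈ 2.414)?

Ratio = 5.04 / 2.21 ≈ 2.2805.
Ideal silver ratio ≈ 2.4142. |2.2805 − 2.4142| / 2.4142 ≈ 5.54% → 5.5%.

5.5%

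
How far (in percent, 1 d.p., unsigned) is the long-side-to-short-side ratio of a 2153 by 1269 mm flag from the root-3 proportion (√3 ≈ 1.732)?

Ratio = 2153 / 1269 ≈ 1.6966.
Ideal root-3 ≈ 1.7321. |1.6966 − 1.7321| / 1.7321 ≈ 2.05% → 2.0%.

2.0%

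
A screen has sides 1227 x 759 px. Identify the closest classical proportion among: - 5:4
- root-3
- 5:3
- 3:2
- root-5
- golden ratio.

golden ratio

1227/759 ≈ 1.617. Nearest candidates are golden ratio (1.618, off by 0.001) and 5:3 (1.667, off by 0.050).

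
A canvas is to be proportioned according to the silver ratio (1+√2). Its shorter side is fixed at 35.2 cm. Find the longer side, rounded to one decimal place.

silver ratio ≈ 2.41421.
Longer side = 35.2 × 2.41421 ≈ 84.980 → 85.0 cm.

85.0 cm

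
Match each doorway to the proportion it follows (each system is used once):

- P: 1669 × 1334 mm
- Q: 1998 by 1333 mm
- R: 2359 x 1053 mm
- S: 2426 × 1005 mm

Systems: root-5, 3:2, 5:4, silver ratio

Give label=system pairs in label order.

P = 1669/1334 ≈ 1.251 → 5:4 (1.250)
Q = 1998/1333 ≈ 1.499 → 3:2 (1.500)
R = 2359/1053 ≈ 2.240 → root-5 (2.236)
S = 2426/1005 ≈ 2.414 → silver ratio (2.414)

P=5:4, Q=3:2, R=root-5, S=silver ratio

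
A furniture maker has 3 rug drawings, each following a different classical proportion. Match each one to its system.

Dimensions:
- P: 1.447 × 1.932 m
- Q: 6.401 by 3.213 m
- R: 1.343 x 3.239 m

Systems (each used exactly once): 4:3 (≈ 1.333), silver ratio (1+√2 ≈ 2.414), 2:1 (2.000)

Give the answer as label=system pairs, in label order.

P=4:3, Q=2:1, R=silver ratio

Ratios: P ≈ 1.335; Q ≈ 1.992; R ≈ 2.412.
Targets: 4:3 ≈ 1.333; silver ratio ≈ 2.414; 2:1 ≈ 2.000.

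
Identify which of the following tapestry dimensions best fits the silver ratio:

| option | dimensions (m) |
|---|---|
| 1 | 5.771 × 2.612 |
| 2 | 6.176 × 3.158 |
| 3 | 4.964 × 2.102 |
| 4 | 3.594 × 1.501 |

Target silver ratio ≈ 2.414.
1: 2.209 (Δ0.205)  2: 1.956 (Δ0.458)  3: 2.362 (Δ0.052)  4: 2.394 (Δ0.020)

4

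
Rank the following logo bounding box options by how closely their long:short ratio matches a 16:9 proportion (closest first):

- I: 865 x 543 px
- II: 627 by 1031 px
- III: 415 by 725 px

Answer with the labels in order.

Ratios: I = 865 / 543 ≈ 1.593; II = 1031 / 627 ≈ 1.644; III = 725 / 415 ≈ 1.747.
|Δ from 1.778|: I 0.185; II 0.134; III 0.031.

III, II, I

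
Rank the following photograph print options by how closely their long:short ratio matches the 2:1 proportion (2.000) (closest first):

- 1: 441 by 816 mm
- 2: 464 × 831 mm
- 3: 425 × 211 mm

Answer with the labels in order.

3, 1, 2

1: 816/441 ≈ 1.850 → |1.850 − 2.000| = 0.150
2: 831/464 ≈ 1.791 → |1.791 − 2.000| = 0.209
3: 425/211 ≈ 2.014 → |2.014 − 2.000| = 0.014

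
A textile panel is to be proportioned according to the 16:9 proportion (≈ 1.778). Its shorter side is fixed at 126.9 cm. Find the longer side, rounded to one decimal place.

16:9 ≈ 1.77778.
Longer side = 126.9 × 1.77778 ≈ 225.600 → 225.6 cm.

225.6 cm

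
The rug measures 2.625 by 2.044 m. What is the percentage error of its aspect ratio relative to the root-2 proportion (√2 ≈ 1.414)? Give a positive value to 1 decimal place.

Ratio = 2.625 / 2.044 ≈ 1.2842.
Ideal root-2 ≈ 1.4142. |1.2842 − 1.4142| / 1.4142 ≈ 9.19% → 9.2%.

9.2%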